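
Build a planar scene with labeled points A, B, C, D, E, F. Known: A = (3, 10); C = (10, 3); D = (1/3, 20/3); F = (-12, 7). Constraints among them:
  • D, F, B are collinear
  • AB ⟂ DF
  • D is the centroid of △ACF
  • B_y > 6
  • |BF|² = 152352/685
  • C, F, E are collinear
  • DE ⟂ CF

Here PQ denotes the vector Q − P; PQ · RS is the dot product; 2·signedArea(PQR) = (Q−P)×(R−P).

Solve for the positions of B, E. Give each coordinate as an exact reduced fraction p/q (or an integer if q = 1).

B = (1992/685, 4519/685)
E = (-1/375, 1807/375)

1. B_x = 1992/685  [D, F, B are collinear ∩ AB ⟂ DF]
2. B_y = 4519/685  [D, F, B are collinear ∩ AB ⟂ DF]
   → B = (1992/685, 4519/685)
3. E_x = -1/375  [C, F, E are collinear ∩ DE ⟂ CF]
4. E_y = 1807/375  [C, F, E are collinear ∩ DE ⟂ CF]
   → E = (-1/375, 1807/375)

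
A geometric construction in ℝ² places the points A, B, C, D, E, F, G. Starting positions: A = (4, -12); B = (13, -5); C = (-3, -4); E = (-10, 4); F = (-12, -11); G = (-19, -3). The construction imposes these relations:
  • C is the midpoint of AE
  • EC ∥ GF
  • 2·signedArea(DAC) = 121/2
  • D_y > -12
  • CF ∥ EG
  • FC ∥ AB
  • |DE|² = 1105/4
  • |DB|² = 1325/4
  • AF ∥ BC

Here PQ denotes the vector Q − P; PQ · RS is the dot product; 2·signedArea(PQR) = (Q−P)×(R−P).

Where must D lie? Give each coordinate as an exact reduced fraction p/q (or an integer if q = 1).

1. D_x = -4  [line -8·x + -7·y + -225/2 = 0 ∩ |DB|² = 1325/4]
2. D_y = -23/2  [line -8·x + -7·y + -225/2 = 0 ∩ |DB|² = 1325/4]
   → D = (-4, -23/2)

D = (-4, -23/2)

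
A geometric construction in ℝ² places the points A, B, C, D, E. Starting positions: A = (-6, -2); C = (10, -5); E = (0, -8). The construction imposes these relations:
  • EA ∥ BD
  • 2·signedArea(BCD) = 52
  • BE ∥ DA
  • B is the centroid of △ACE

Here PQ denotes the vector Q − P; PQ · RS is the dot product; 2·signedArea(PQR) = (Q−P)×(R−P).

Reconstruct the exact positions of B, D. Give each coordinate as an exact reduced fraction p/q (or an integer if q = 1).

1. B_x = 4/3  [B is the centroid of △ACE]
2. B_y = -5  [B is the centroid of △ACE]
   → B = (4/3, -5)
3. D_x = -14/3  [BE ∥ DA ∩ EA ∥ BD]
4. D_y = 1  [BE ∥ DA ∩ EA ∥ BD]
   → D = (-14/3, 1)

B = (4/3, -5)
D = (-14/3, 1)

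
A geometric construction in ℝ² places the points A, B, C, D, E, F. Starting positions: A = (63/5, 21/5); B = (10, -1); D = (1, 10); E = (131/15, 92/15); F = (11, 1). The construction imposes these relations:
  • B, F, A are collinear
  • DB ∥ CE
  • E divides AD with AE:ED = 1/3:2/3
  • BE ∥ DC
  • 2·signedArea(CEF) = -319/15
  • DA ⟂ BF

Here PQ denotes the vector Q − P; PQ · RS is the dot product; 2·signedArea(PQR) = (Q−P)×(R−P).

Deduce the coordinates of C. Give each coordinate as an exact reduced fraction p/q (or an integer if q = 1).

C = (-4/15, 257/15)

1. C_x = -4/15  [DB ∥ CE ∩ BE ∥ DC]
2. C_y = 257/15  [DB ∥ CE ∩ BE ∥ DC]
   → C = (-4/15, 257/15)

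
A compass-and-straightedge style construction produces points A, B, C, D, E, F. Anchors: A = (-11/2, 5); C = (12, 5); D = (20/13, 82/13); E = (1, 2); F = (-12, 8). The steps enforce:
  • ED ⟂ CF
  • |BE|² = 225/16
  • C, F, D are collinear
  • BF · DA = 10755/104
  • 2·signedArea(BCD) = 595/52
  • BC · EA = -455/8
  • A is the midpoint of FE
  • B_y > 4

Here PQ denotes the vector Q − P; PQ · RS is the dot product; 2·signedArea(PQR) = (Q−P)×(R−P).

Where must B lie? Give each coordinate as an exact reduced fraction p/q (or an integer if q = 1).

1. B_x = 13/4  [2·signedArea(BCD) = 595/52 ∩ BC · EA = -455/8]
2. B_y = 5  [2·signedArea(BCD) = 595/52 ∩ BC · EA = -455/8]
   → B = (13/4, 5)

B = (13/4, 5)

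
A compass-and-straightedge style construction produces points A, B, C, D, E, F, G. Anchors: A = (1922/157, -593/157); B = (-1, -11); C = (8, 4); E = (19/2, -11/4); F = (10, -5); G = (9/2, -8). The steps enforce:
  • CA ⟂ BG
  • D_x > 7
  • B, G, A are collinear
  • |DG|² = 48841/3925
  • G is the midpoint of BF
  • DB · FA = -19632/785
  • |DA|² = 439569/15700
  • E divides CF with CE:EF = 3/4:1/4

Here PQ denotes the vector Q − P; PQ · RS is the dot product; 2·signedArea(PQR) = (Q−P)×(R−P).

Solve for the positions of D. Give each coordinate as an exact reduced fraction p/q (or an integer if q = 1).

1. D_x = 11927/1570  [line -352/157·x + -192/157·y + 7312/785 = 0 ∩ |DG|² = 48841/3925]
2. D_y = -4954/785  [line -352/157·x + -192/157·y + 7312/785 = 0 ∩ |DG|² = 48841/3925]
   → D = (11927/1570, -4954/785)

D = (11927/1570, -4954/785)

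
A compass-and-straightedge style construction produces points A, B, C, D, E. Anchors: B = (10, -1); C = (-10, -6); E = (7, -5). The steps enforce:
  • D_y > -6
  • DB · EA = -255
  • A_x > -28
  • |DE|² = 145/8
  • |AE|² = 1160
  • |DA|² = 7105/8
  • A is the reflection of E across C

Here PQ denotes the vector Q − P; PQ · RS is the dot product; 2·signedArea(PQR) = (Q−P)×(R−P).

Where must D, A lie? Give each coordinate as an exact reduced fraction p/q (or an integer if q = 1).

1. A_x = -27  [A is the reflection of E across C]
2. A_y = -7  [A is the reflection of E across C]
   → A = (-27, -7)
3. D_x = 11/4  [line 34·x + 2·y + -83 = 0 ∩ |DA|² = 7105/8]
4. D_y = -21/4  [line 34·x + 2·y + -83 = 0 ∩ |DA|² = 7105/8]
   → D = (11/4, -21/4)

A = (-27, -7)
D = (11/4, -21/4)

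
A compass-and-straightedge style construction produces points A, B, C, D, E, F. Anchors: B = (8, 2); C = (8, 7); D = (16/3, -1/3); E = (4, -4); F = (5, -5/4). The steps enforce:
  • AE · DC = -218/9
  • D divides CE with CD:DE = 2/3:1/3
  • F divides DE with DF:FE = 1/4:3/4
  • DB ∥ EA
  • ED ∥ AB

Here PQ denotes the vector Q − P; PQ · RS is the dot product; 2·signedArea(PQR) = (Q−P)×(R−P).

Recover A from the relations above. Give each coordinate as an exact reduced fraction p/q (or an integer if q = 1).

A = (20/3, -5/3)

1. A_x = 20/3  [ED ∥ AB ∩ DB ∥ EA]
2. A_y = -5/3  [ED ∥ AB ∩ DB ∥ EA]
   → A = (20/3, -5/3)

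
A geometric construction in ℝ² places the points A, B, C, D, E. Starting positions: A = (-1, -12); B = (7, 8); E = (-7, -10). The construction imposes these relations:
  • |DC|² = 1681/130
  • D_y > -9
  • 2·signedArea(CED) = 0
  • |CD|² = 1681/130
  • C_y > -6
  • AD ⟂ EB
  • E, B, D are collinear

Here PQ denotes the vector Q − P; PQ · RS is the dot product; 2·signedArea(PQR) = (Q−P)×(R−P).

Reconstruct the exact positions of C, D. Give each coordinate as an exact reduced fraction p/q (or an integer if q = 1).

1. D_x = -371/65  [E, B, D are collinear ∩ AD ⟂ EB]
2. D_y = -542/65  [E, B, D are collinear ∩ AD ⟂ EB]
   → D = (-371/65, -542/65)
3. C_x = -7/2  [line -108/65·x + 84/65·y + 84/65 = 0 ∩ |CD|² = 1681/130]
4. C_y = -11/2  [line -108/65·x + 84/65·y + 84/65 = 0 ∩ |CD|² = 1681/130]
   → C = (-7/2, -11/2)

C = (-7/2, -11/2)
D = (-371/65, -542/65)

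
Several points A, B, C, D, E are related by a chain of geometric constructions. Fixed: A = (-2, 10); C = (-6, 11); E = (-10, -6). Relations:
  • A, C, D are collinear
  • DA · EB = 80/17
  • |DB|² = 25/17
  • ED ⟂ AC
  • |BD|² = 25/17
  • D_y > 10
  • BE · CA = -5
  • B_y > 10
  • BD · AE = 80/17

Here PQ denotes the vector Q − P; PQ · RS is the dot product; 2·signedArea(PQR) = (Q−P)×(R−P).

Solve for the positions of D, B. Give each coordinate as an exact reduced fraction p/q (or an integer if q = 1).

B = (-78/17, 181/17)
D = (-98/17, 186/17)

1. D_x = -98/17  [A, C, D are collinear ∩ ED ⟂ AC]
2. D_y = 186/17  [A, C, D are collinear ∩ ED ⟂ AC]
   → D = (-98/17, 186/17)
3. B_x = -78/17  [BE · CA = -5 ∩ BD · AE = 80/17]
4. B_y = 181/17  [BE · CA = -5 ∩ BD · AE = 80/17]
   → B = (-78/17, 181/17)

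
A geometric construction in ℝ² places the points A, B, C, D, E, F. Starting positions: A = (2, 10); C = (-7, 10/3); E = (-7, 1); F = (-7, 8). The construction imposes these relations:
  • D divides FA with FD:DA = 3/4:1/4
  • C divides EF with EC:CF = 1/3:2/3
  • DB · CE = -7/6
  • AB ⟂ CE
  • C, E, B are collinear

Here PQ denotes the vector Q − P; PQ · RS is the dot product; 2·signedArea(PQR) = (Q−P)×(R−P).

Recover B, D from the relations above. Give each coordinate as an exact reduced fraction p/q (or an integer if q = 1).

1. B_x = -7  [C, E, B are collinear ∩ AB ⟂ CE]
2. B_y = 10  [C, E, B are collinear ∩ AB ⟂ CE]
   → B = (-7, 10)
3. D_x = -1/4  [D divides FA with FD:DA = 3/4:1/4]
4. D_y = 19/2  [D divides FA with FD:DA = 3/4:1/4]
   → D = (-1/4, 19/2)

B = (-7, 10)
D = (-1/4, 19/2)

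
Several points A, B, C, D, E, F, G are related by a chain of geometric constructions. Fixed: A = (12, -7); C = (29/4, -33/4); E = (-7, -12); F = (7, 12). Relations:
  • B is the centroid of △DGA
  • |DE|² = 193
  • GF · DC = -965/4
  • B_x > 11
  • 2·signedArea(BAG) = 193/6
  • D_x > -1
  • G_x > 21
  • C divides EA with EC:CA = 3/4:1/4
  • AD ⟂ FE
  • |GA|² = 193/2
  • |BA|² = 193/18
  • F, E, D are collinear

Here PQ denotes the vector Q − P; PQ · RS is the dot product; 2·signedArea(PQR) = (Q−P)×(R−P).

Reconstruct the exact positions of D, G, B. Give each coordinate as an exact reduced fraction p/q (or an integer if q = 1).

1. D_x = 0  [F, E, D are collinear ∩ AD ⟂ FE]
2. D_y = 0  [F, E, D are collinear ∩ AD ⟂ FE]
   → D = (0, 0)
3. G_x = 43/2  [line -29/4·x + 33/4·y + 193 = 0 ∩ |GA|² = 193/2]
4. G_y = -9/2  [line -29/4·x + 33/4·y + 193 = 0 ∩ |GA|² = 193/2]
   → G = (43/2, -9/2)
5. B_x = 67/6  [B is the centroid of △DGA]
6. B_y = -23/6  [B is the centroid of △DGA]
   → B = (67/6, -23/6)

B = (67/6, -23/6)
D = (0, 0)
G = (43/2, -9/2)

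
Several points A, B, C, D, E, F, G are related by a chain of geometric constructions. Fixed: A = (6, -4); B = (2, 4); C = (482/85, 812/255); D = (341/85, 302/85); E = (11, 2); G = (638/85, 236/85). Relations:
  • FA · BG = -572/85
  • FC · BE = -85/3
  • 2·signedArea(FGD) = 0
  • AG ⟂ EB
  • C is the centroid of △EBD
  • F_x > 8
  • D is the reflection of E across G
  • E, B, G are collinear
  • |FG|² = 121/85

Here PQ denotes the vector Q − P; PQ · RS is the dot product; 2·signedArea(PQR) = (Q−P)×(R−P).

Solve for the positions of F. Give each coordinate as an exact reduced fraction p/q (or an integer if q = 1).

F = (737/85, 214/85)

1. F_x = 737/85  [2·signedArea(FGD) = 0 ∩ FA · BG = -572/85]
2. F_y = 214/85  [2·signedArea(FGD) = 0 ∩ FA · BG = -572/85]
   → F = (737/85, 214/85)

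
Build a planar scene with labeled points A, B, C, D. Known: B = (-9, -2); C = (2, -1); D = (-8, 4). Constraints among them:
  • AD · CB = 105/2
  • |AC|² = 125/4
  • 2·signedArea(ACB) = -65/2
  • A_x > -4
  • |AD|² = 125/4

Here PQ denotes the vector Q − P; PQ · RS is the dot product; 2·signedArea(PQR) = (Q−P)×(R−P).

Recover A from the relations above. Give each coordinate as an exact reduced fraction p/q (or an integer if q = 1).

A = (-3, 3/2)

1. A_x = -3  [2·signedArea(ACB) = -65/2 ∩ AD · CB = 105/2]
2. A_y = 3/2  [2·signedArea(ACB) = -65/2 ∩ AD · CB = 105/2]
   → A = (-3, 3/2)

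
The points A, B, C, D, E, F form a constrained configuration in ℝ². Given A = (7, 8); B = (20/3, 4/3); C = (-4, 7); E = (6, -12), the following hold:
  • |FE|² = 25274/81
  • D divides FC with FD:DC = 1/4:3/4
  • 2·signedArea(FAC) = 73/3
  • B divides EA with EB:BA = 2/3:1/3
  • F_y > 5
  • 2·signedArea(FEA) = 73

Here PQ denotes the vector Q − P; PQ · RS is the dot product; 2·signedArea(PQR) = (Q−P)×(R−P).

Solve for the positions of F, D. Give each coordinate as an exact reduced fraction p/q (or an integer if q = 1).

D = (17/12, 35/6)
F = (29/9, 49/9)

1. F_x = 29/9  [2·signedArea(FEA) = 73 ∩ 2·signedArea(FAC) = 73/3]
2. F_y = 49/9  [2·signedArea(FEA) = 73 ∩ 2·signedArea(FAC) = 73/3]
   → F = (29/9, 49/9)
3. D_x = 17/12  [D divides FC with FD:DC = 1/4:3/4]
4. D_y = 35/6  [D divides FC with FD:DC = 1/4:3/4]
   → D = (17/12, 35/6)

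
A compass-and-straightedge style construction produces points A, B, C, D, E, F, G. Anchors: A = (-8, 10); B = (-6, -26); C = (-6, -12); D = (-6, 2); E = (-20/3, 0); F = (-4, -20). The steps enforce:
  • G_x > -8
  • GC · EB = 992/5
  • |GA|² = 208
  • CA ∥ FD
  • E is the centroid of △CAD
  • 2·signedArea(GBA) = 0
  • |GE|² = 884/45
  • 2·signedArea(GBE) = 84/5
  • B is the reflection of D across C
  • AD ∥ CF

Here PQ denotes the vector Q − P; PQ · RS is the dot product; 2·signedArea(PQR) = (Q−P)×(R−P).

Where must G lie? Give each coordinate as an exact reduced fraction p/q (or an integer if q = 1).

1. G_x = -36/5  [2·signedArea(GBA) = 0 ∩ GC · EB = 992/5]
2. G_y = -22/5  [2·signedArea(GBA) = 0 ∩ GC · EB = 992/5]
   → G = (-36/5, -22/5)

G = (-36/5, -22/5)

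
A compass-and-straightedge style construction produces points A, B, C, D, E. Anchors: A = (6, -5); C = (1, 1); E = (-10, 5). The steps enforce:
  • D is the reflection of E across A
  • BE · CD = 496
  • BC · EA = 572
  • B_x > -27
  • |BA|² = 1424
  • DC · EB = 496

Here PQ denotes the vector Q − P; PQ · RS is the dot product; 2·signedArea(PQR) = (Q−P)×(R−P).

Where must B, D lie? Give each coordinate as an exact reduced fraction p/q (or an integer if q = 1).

B = (-26, 15)
D = (22, -15)

1. B_x = -26  [line -16·x + 10·y + -566 = 0 ∩ |BA|² = 1424]
2. B_y = 15  [line -16·x + 10·y + -566 = 0 ∩ |BA|² = 1424]
   → B = (-26, 15)
3. D_x = 22  [BE · CD = 496 ∩ D is the reflection of E across A]
4. D_y = -15  [BE · CD = 496 ∩ D is the reflection of E across A]
   → D = (22, -15)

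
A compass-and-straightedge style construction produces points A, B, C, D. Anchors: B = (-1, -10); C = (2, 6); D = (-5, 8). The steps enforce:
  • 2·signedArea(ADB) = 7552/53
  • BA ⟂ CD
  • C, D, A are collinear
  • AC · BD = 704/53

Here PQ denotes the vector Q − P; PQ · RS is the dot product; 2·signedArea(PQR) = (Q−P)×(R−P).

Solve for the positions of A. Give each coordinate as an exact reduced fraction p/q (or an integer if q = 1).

1. A_x = 183/53  [C, D, A are collinear ∩ BA ⟂ CD]
2. A_y = 296/53  [C, D, A are collinear ∩ BA ⟂ CD]
   → A = (183/53, 296/53)

A = (183/53, 296/53)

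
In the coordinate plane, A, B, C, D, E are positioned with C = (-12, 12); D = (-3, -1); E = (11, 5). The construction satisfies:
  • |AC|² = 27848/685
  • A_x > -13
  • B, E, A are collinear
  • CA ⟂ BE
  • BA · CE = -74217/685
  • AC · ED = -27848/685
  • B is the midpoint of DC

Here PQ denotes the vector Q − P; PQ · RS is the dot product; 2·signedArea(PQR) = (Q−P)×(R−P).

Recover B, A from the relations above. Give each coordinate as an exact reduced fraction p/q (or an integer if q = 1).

1. B_x = -15/2  [B is the midpoint of DC]
2. B_y = 11/2  [B is the midpoint of DC]
   → B = (-15/2, 11/2)
3. A_x = -8338/685  [B, E, A are collinear ∩ CA ⟂ BE]
4. A_y = 3854/685  [B, E, A are collinear ∩ CA ⟂ BE]
   → A = (-8338/685, 3854/685)

A = (-8338/685, 3854/685)
B = (-15/2, 11/2)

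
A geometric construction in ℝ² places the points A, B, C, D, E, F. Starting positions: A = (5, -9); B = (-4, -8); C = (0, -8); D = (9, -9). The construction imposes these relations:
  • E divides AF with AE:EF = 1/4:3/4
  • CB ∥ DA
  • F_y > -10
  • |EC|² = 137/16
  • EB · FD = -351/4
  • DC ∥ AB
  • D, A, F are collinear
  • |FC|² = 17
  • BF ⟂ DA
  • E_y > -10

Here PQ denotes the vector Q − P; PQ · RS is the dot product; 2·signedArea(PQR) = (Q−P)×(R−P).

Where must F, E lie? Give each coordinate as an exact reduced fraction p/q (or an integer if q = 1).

E = (11/4, -9)
F = (-4, -9)

1. F_x = -4  [D, A, F are collinear ∩ BF ⟂ DA]
2. F_y = -9  [D, A, F are collinear ∩ BF ⟂ DA]
   → F = (-4, -9)
3. E_x = 11/4  [E divides AF with AE:EF = 1/4:3/4]
4. E_y = -9  [E divides AF with AE:EF = 1/4:3/4]
   → E = (11/4, -9)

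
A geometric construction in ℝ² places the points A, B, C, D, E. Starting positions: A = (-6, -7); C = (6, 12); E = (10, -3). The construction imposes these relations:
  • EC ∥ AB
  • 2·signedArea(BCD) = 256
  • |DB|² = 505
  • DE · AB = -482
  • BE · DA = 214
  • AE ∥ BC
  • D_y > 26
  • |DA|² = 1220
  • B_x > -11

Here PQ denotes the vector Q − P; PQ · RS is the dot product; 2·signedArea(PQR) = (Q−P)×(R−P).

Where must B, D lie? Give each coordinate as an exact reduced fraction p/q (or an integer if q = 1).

B = (-10, 8)
D = (2, 27)

1. B_x = -10  [AE ∥ BC ∩ EC ∥ AB]
2. B_y = 8  [AE ∥ BC ∩ EC ∥ AB]
   → B = (-10, 8)
3. D_x = 2  [DE · AB = -482 ∩ BE · DA = 214]
4. D_y = 27  [DE · AB = -482 ∩ BE · DA = 214]
   → D = (2, 27)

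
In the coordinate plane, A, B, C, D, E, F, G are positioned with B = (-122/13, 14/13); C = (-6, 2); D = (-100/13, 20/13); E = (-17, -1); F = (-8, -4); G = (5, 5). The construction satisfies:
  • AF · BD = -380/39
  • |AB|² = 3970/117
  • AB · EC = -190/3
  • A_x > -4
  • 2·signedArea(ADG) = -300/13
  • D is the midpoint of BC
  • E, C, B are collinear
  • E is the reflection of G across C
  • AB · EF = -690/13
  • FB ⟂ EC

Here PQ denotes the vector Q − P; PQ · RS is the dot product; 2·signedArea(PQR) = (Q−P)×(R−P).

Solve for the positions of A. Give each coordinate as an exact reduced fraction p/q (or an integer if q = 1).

A = (-139/39, 11/13)

1. A_x = -139/39  [AB · EC = -190/3 ∩ 2·signedArea(ADG) = -300/13]
2. A_y = 11/13  [AB · EC = -190/3 ∩ 2·signedArea(ADG) = -300/13]
   → A = (-139/39, 11/13)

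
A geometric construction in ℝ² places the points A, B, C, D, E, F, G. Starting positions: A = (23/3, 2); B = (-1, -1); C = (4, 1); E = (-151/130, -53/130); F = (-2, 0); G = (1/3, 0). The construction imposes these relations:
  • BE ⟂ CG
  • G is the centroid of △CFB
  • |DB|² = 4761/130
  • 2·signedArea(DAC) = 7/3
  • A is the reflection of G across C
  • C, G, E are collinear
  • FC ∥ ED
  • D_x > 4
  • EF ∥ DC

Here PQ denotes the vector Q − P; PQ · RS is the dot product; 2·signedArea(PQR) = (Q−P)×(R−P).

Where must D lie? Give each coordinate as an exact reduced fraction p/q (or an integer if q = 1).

D = (629/130, 77/130)

1. D_x = 629/130  [EF ∥ DC ∩ FC ∥ ED]
2. D_y = 77/130  [EF ∥ DC ∩ FC ∥ ED]
   → D = (629/130, 77/130)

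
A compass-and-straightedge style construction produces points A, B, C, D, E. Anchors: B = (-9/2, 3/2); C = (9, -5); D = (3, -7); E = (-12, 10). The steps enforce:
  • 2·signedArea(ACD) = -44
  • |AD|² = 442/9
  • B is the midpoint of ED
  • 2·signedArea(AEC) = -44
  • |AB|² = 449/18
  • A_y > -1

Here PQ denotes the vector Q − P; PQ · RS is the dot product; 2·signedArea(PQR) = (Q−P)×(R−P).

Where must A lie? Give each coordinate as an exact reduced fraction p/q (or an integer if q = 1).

1. A_x = 0  [2·signedArea(AEC) = -44 ∩ 2·signedArea(ACD) = -44]
2. A_y = -2/3  [2·signedArea(AEC) = -44 ∩ 2·signedArea(ACD) = -44]
   → A = (0, -2/3)

A = (0, -2/3)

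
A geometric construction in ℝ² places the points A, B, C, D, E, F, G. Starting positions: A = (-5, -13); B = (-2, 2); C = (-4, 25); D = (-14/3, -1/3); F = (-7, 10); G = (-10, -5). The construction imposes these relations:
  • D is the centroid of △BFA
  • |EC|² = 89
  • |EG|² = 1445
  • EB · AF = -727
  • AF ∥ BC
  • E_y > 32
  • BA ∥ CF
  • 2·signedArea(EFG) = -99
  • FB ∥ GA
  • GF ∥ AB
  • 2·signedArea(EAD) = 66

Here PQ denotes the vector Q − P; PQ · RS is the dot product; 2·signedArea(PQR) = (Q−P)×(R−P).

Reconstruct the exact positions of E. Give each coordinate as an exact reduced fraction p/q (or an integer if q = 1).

1. E_x = -9  [2·signedArea(EAD) = 66 ∩ EB · AF = -727]
2. E_y = 33  [2·signedArea(EAD) = 66 ∩ EB · AF = -727]
   → E = (-9, 33)

E = (-9, 33)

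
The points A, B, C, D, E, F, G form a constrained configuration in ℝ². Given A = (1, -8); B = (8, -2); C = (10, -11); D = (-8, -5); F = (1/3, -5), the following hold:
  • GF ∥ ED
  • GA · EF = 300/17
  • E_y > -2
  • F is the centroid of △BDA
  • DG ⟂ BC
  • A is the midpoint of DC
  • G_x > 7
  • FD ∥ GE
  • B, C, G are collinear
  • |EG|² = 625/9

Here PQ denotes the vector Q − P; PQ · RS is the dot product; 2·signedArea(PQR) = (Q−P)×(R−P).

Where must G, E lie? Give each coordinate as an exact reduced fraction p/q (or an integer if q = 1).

1. G_x = 134/17  [B, C, G are collinear ∩ DG ⟂ BC]
2. G_y = -25/17  [B, C, G are collinear ∩ DG ⟂ BC]
   → G = (134/17, -25/17)
3. E_x = -23/51  [GF ∥ ED ∩ FD ∥ GE]
4. E_y = -25/17  [GF ∥ ED ∩ FD ∥ GE]
   → E = (-23/51, -25/17)

E = (-23/51, -25/17)
G = (134/17, -25/17)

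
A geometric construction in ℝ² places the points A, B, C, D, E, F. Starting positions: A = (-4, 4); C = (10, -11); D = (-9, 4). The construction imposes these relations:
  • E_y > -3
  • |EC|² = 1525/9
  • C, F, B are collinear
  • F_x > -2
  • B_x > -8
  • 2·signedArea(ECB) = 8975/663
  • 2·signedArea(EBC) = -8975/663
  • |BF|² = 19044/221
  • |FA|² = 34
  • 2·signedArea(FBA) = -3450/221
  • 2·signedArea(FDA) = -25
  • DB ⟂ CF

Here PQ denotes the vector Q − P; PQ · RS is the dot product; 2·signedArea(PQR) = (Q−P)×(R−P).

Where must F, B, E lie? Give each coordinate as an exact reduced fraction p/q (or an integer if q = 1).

1. F_y = -1  [2·signedArea(FDA) = -25]
2. F_x = -1  [|FA|² = 34]
   → F = (-1, -1)
3. B_x = -1739/221  [2·signedArea(FBA) = -3450/221 ∩ C, F, B are collinear]
4. B_y = 1159/221  [2·signedArea(FBA) = -3450/221 ∩ C, F, B are collinear]
   → B = (-1739/221, 1159/221)
5. E_x = 0  [line 3590/221·x + 3949/221·y + 31592/663 = 0 ∩ |EC|² = 1525/9]
6. E_y = -8/3  [line 3590/221·x + 3949/221·y + 31592/663 = 0 ∩ |EC|² = 1525/9]
   → E = (0, -8/3)

B = (-1739/221, 1159/221)
E = (0, -8/3)
F = (-1, -1)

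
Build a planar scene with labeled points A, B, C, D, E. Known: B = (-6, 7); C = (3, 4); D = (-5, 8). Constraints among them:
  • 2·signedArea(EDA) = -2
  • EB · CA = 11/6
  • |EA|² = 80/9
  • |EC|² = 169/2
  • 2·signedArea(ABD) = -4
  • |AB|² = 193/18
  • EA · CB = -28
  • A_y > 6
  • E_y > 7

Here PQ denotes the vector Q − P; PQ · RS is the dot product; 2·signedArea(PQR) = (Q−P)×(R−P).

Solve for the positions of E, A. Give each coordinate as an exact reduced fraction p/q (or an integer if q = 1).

A = (-17/6, 37/6)
E = (-11/2, 15/2)

1. A_x = -17/6  [line -1·x + 1·y + -9 = 0 ∩ |AB|² = 193/18]
2. A_y = 37/6  [line -1·x + 1·y + -9 = 0 ∩ |AB|² = 193/18]
   → A = (-17/6, 37/6)
3. E_x = -11/2  [EB · CA = 11/6 ∩ 2·signedArea(EDA) = -2]
4. E_y = 15/2  [EB · CA = 11/6 ∩ 2·signedArea(EDA) = -2]
   → E = (-11/2, 15/2)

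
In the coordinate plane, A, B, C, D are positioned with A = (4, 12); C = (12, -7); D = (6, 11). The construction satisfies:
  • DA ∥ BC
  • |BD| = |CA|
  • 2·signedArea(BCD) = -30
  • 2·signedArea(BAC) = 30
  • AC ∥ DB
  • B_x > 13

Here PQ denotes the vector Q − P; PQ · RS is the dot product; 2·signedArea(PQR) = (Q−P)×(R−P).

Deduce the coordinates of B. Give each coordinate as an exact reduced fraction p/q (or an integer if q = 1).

B = (14, -8)

1. B_x = 14  [DA ∥ BC ∩ AC ∥ DB]
2. B_y = -8  [DA ∥ BC ∩ AC ∥ DB]
   → B = (14, -8)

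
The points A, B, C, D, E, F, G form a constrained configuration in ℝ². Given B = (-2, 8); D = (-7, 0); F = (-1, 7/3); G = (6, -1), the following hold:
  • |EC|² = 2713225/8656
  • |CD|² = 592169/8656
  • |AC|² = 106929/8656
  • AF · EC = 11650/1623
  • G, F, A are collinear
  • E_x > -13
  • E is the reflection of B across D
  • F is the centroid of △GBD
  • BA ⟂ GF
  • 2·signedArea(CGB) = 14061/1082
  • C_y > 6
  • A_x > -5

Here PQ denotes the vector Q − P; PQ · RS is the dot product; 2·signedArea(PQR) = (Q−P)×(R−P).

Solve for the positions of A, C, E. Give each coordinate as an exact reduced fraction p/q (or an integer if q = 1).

A = (-2172/541, 2039/541)
C = (-2709/1082, 15023/2164)
E = (-12, -8)

1. A_x = -2172/541  [G, F, A are collinear ∩ BA ⟂ GF]
2. A_y = 2039/541  [G, F, A are collinear ∩ BA ⟂ GF]
   → A = (-2172/541, 2039/541)
3. C_x = -2709/1082  [line -9·x + -8·y + 35711/1082 = 0 ∩ |CD|² = 592169/8656]
4. C_y = 15023/2164  [line -9·x + -8·y + 35711/1082 = 0 ∩ |CD|² = 592169/8656]
   → C = (-2709/1082, 15023/2164)
5. E_x = -12  [E is the reflection of B across D]
6. E_y = -8  [E is the reflection of B across D]
   → E = (-12, -8)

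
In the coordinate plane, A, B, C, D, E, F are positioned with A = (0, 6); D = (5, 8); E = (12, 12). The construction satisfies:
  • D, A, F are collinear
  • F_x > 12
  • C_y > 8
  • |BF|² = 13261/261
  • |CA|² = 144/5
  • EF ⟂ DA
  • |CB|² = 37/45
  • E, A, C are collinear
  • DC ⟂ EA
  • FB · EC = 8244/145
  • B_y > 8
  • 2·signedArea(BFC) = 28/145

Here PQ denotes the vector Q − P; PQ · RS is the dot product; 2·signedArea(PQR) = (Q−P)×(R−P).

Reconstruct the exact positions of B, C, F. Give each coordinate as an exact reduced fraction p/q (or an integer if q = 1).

B = (17/3, 26/3)
C = (24/5, 42/5)
F = (360/29, 318/29)

1. C_x = 24/5  [E, A, C are collinear ∩ DC ⟂ EA]
2. C_y = 42/5  [E, A, C are collinear ∩ DC ⟂ EA]
   → C = (24/5, 42/5)
3. F_x = 360/29  [D, A, F are collinear ∩ EF ⟂ DA]
4. F_y = 318/29  [D, A, F are collinear ∩ EF ⟂ DA]
   → F = (360/29, 318/29)
5. B_x = 17/3  [2·signedArea(BFC) = 28/145 ∩ FB · EC = 8244/145]
6. B_y = 26/3  [2·signedArea(BFC) = 28/145 ∩ FB · EC = 8244/145]
   → B = (17/3, 26/3)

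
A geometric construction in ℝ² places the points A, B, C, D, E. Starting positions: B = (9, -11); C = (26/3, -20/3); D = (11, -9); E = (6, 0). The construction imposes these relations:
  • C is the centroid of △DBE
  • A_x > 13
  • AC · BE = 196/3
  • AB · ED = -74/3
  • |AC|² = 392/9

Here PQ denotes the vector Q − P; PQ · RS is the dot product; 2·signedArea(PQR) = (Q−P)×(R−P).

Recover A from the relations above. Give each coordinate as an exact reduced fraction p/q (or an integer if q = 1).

1. A_x = 40/3  [AB · ED = -74/3 ∩ AC · BE = 196/3]
2. A_y = -34/3  [AB · ED = -74/3 ∩ AC · BE = 196/3]
   → A = (40/3, -34/3)

A = (40/3, -34/3)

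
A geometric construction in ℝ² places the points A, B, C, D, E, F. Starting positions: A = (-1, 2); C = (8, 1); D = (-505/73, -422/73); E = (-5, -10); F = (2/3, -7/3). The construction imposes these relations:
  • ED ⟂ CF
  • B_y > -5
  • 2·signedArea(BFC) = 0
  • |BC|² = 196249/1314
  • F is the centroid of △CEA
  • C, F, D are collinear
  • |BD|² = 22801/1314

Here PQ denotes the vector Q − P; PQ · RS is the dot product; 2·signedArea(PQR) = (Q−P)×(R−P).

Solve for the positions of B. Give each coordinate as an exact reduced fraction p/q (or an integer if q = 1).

1. B_x = -1369/438  [line -10/3·x + 22/3·y + 58/3 = 0 ∩ |BD|² = 22801/1314]
2. B_y = -1777/438  [line -10/3·x + 22/3·y + 58/3 = 0 ∩ |BD|² = 22801/1314]
   → B = (-1369/438, -1777/438)

B = (-1369/438, -1777/438)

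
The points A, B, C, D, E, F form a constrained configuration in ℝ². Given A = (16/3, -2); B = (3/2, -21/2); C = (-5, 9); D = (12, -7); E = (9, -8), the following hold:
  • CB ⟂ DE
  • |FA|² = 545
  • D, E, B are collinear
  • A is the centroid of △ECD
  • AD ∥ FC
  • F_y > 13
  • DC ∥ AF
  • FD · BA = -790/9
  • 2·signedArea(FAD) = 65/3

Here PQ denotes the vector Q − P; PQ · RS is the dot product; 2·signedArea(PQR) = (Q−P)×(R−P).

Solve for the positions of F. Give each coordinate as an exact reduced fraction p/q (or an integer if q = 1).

F = (-35/3, 14)

1. F_x = -35/3  [AD ∥ FC ∩ DC ∥ AF]
2. F_y = 14  [AD ∥ FC ∩ DC ∥ AF]
   → F = (-35/3, 14)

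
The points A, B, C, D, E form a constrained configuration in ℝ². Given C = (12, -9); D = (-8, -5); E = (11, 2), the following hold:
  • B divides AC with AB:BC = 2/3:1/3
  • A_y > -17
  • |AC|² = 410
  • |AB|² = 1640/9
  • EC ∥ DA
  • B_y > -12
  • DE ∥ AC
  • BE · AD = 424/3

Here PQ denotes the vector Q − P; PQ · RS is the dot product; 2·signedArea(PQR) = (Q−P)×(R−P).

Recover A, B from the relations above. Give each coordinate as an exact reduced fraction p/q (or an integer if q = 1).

1. A_x = -7  [DE ∥ AC ∩ EC ∥ DA]
2. A_y = -16  [DE ∥ AC ∩ EC ∥ DA]
   → A = (-7, -16)
3. B_x = 17/3  [B divides AC with AB:BC = 2/3:1/3]
4. B_y = -34/3  [B divides AC with AB:BC = 2/3:1/3]
   → B = (17/3, -34/3)

A = (-7, -16)
B = (17/3, -34/3)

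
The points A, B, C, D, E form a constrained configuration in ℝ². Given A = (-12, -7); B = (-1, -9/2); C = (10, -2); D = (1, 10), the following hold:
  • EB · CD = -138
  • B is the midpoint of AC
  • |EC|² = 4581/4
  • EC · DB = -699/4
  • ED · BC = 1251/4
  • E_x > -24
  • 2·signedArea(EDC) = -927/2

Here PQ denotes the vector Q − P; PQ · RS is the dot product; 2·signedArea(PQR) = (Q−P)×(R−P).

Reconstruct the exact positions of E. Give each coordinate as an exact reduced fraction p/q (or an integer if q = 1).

1. E_x = -23  [EC · DB = -699/4 ∩ ED · BC = 1251/4]
2. E_y = -19/2  [EC · DB = -699/4 ∩ ED · BC = 1251/4]
   → E = (-23, -19/2)

E = (-23, -19/2)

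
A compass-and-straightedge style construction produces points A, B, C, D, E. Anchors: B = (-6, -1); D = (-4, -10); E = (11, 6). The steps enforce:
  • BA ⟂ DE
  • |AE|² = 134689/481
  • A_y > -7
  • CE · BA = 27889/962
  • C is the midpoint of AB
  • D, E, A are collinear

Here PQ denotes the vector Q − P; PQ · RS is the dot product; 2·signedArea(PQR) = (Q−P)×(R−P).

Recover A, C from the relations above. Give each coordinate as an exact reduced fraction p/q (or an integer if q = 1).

A = (-214/481, -2986/481)
C = (-1550/481, -3467/962)

1. A_x = -214/481  [D, E, A are collinear ∩ BA ⟂ DE]
2. A_y = -2986/481  [D, E, A are collinear ∩ BA ⟂ DE]
   → A = (-214/481, -2986/481)
3. C_x = -1550/481  [C is the midpoint of AB]
4. C_y = -3467/962  [C is the midpoint of AB]
   → C = (-1550/481, -3467/962)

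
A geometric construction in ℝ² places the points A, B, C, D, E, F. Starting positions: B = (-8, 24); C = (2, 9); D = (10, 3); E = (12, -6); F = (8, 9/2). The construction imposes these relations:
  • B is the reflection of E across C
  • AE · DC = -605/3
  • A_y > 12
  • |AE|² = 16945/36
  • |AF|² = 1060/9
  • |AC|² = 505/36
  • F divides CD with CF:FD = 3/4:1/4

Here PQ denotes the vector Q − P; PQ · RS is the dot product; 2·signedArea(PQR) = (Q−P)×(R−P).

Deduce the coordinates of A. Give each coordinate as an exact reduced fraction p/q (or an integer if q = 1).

A = (2/3, 25/2)

1. A_x = 2/3  [line 8·x + -6·y + 209/3 = 0 ∩ |AF|² = 1060/9]
2. A_y = 25/2  [line 8·x + -6·y + 209/3 = 0 ∩ |AF|² = 1060/9]
   → A = (2/3, 25/2)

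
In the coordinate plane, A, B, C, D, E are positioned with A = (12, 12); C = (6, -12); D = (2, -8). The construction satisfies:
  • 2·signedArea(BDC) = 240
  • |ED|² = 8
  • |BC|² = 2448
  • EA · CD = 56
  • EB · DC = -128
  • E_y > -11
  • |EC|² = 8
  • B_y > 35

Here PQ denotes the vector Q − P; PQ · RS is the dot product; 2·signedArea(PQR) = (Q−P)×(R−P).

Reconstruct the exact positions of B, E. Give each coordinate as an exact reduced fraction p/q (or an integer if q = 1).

B = (18, 36)
E = (4, -10)

1. B_x = 18  [line 4·x + 4·y + -216 = 0 ∩ |BC|² = 2448]
2. B_y = 36  [line 4·x + 4·y + -216 = 0 ∩ |BC|² = 2448]
   → B = (18, 36)
3. E_x = 4  [line -4·x + 4·y + 56 = 0 ∩ |EC|² = 8]
4. E_y = -10  [line -4·x + 4·y + 56 = 0 ∩ |EC|² = 8]
   → E = (4, -10)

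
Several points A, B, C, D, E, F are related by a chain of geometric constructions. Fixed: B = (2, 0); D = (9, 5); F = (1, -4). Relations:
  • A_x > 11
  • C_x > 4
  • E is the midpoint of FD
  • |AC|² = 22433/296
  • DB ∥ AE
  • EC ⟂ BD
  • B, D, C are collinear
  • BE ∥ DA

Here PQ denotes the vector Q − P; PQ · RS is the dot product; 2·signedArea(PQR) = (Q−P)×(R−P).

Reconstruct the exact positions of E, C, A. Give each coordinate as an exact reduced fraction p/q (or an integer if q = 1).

1. E_x = 5  [E is the midpoint of FD]
2. E_y = 1/2  [E is the midpoint of FD]
   → E = (5, 1/2)
3. C_x = 625/148  [B, D, C are collinear ∩ EC ⟂ BD]
4. C_y = 235/148  [B, D, C are collinear ∩ EC ⟂ BD]
   → C = (625/148, 235/148)
5. A_x = 12  [DB ∥ AE ∩ BE ∥ DA]
6. A_y = 11/2  [DB ∥ AE ∩ BE ∥ DA]
   → A = (12, 11/2)

A = (12, 11/2)
C = (625/148, 235/148)
E = (5, 1/2)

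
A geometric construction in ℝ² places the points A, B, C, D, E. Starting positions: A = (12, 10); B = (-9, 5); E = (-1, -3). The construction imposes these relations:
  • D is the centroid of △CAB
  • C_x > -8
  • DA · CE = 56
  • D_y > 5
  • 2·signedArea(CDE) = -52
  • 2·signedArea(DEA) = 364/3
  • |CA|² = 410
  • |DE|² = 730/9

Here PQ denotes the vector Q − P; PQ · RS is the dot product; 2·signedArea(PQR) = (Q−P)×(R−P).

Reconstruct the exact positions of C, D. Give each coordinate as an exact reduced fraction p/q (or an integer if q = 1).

C = (-7, 3)
D = (-4/3, 6)

1. D_x = -4/3  [line -13·x + 13·y + -286/3 = 0 ∩ |DE|² = 730/9]
2. D_y = 6  [line -13·x + 13·y + -286/3 = 0 ∩ |DE|² = 730/9]
   → D = (-4/3, 6)
3. C_x = -7  [2·signedArea(CDE) = -52 ∩ D is the centroid of △CAB]
4. C_y = 3  [2·signedArea(CDE) = -52 ∩ D is the centroid of △CAB]
   → C = (-7, 3)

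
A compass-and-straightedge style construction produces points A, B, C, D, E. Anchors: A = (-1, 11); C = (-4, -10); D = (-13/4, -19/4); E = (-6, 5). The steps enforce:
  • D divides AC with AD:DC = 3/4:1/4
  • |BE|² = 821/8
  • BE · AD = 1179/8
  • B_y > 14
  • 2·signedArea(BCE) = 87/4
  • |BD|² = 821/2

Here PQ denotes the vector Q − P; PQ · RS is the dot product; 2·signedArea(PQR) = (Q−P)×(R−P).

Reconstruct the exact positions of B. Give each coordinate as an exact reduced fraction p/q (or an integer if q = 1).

1. B_x = -35/4  [BE · AD = 1179/8 ∩ 2·signedArea(BCE) = 87/4]
2. B_y = 59/4  [BE · AD = 1179/8 ∩ 2·signedArea(BCE) = 87/4]
   → B = (-35/4, 59/4)

B = (-35/4, 59/4)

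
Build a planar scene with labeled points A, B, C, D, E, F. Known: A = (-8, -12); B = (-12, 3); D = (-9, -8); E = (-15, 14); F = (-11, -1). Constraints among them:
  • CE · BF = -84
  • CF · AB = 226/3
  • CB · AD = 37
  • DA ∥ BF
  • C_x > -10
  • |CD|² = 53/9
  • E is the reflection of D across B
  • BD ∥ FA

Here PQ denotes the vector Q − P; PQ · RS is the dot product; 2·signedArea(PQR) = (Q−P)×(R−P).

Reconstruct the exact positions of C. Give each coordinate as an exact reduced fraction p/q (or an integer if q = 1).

C = (-29/3, -17/3)

1. C_x = -29/3  [CB · AD = 37 ∩ CF · AB = 226/3]
2. C_y = -17/3  [CB · AD = 37 ∩ CF · AB = 226/3]
   → C = (-29/3, -17/3)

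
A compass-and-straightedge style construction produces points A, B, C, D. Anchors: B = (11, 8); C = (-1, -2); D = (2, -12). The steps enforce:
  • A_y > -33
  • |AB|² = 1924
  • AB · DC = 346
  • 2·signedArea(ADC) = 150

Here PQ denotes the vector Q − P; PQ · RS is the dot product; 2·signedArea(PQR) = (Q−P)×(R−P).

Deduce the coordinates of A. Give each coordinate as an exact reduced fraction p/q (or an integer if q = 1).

A = (-7, -32)

1. A_x = -7  [2·signedArea(ADC) = 150 ∩ AB · DC = 346]
2. A_y = -32  [2·signedArea(ADC) = 150 ∩ AB · DC = 346]
   → A = (-7, -32)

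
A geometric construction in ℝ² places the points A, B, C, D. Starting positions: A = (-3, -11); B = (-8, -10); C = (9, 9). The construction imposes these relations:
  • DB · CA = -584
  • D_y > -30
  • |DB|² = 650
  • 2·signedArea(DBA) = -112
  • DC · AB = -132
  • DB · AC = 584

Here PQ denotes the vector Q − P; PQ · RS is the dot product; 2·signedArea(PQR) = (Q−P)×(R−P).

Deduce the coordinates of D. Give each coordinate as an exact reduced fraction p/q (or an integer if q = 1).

1. D_x = -25  [DC · AB = -132 ∩ DB · AC = 584]
2. D_y = -29  [DC · AB = -132 ∩ DB · AC = 584]
   → D = (-25, -29)

D = (-25, -29)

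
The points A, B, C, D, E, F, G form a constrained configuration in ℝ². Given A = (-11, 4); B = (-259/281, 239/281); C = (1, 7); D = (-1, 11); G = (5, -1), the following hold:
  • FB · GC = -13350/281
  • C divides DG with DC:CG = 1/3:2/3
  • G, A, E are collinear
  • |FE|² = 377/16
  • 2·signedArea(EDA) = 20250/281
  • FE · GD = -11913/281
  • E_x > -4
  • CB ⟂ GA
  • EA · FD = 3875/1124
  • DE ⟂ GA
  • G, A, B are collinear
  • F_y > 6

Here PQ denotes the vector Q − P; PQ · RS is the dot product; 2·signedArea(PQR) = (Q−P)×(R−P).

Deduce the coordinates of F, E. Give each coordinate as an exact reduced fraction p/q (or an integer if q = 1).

1. E_x = -1091/281  [G, A, E are collinear ∩ DE ⟂ GA]
2. E_y = 499/281  [G, A, E are collinear ∩ DE ⟂ GA]
   → E = (-1091/281, 499/281)
3. F_x = -2  [FE · GD = -11913/281 ∩ EA · FD = 3875/1124]
4. F_y = 25/4  [FE · GD = -11913/281 ∩ EA · FD = 3875/1124]
   → F = (-2, 25/4)

E = (-1091/281, 499/281)
F = (-2, 25/4)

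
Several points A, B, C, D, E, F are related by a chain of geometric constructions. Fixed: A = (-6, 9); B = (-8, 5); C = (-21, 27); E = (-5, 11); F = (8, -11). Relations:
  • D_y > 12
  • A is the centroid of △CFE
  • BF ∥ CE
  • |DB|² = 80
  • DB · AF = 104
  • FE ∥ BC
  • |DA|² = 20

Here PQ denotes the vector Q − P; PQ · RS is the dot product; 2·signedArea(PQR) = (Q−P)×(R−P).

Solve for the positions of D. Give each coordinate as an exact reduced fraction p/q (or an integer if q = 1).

D = (-4, 13)

1. D_x = -4  [line -14·x + 20·y + -316 = 0 ∩ |DA|² = 20]
2. D_y = 13  [line -14·x + 20·y + -316 = 0 ∩ |DA|² = 20]
   → D = (-4, 13)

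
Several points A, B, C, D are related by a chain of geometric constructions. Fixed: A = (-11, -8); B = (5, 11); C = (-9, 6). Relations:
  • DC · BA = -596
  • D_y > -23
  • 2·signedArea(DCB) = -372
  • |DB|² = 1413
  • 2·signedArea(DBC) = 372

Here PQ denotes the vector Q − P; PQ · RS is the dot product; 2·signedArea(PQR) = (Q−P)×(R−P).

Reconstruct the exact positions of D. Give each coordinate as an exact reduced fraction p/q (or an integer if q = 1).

D = (-13, -22)

1. D_x = -13  [DC · BA = -596 ∩ 2·signedArea(DCB) = -372]
2. D_y = -22  [DC · BA = -596 ∩ 2·signedArea(DCB) = -372]
   → D = (-13, -22)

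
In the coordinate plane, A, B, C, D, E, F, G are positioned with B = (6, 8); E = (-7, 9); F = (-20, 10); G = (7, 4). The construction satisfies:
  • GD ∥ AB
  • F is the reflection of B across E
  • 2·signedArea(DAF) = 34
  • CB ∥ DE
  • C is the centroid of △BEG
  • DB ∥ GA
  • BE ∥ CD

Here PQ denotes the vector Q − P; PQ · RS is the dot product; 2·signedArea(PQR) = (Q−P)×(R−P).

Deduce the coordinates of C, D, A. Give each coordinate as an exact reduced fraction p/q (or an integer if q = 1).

1. C_x = 2  [C is the centroid of △BEG]
2. C_y = 7  [C is the centroid of △BEG]
   → C = (2, 7)
3. D_x = -11  [CB ∥ DE ∩ BE ∥ CD]
4. D_y = 8  [CB ∥ DE ∩ BE ∥ CD]
   → D = (-11, 8)
5. A_x = 24  [GD ∥ AB ∩ DB ∥ GA]
6. A_y = 4  [GD ∥ AB ∩ DB ∥ GA]
   → A = (24, 4)

A = (24, 4)
C = (2, 7)
D = (-11, 8)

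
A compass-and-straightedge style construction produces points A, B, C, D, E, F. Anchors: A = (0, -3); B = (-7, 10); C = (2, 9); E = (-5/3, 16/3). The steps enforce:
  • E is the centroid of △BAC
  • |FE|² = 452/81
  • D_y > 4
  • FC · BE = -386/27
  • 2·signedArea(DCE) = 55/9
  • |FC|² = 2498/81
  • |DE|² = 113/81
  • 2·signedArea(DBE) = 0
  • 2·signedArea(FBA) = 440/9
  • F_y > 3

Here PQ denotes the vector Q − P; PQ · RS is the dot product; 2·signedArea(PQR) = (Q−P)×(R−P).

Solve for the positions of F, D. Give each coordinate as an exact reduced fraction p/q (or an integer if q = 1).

D = (-7/9, 41/9)
F = (1/9, 34/9)

1. F_x = 1/9  [FC · BE = -386/27 ∩ 2·signedArea(FBA) = 440/9]
2. F_y = 34/9  [FC · BE = -386/27 ∩ 2·signedArea(FBA) = 440/9]
   → F = (1/9, 34/9)
3. D_x = -7/9  [2·signedArea(DBE) = 0 ∩ 2·signedArea(DCE) = 55/9]
4. D_y = 41/9  [2·signedArea(DBE) = 0 ∩ 2·signedArea(DCE) = 55/9]
   → D = (-7/9, 41/9)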